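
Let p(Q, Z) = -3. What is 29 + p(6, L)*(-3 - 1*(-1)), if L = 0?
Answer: 35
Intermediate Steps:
29 + p(6, L)*(-3 - 1*(-1)) = 29 - 3*(-3 - 1*(-1)) = 29 - 3*(-3 + 1) = 29 - 3*(-2) = 29 + 6 = 35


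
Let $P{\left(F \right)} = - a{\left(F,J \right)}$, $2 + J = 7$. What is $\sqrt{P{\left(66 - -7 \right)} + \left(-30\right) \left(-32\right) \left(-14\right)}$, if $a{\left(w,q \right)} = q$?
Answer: $i \sqrt{13445} \approx 115.95 i$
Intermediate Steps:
$J = 5$ ($J = -2 + 7 = 5$)
$P{\left(F \right)} = -5$ ($P{\left(F \right)} = \left(-1\right) 5 = -5$)
$\sqrt{P{\left(66 - -7 \right)} + \left(-30\right) \left(-32\right) \left(-14\right)} = \sqrt{-5 + \left(-30\right) \left(-32\right) \left(-14\right)} = \sqrt{-5 + 960 \left(-14\right)} = \sqrt{-5 - 13440} = \sqrt{-13445} = i \sqrt{13445}$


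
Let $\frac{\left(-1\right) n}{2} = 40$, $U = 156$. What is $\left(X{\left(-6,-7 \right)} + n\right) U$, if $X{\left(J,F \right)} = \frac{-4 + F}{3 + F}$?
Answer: $-12051$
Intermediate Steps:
$X{\left(J,F \right)} = \frac{-4 + F}{3 + F}$
$n = -80$ ($n = \left(-2\right) 40 = -80$)
$\left(X{\left(-6,-7 \right)} + n\right) U = \left(\frac{-4 - 7}{3 - 7} - 80\right) 156 = \left(\frac{1}{-4} \left(-11\right) - 80\right) 156 = \left(\left(- \frac{1}{4}\right) \left(-11\right) - 80\right) 156 = \left(\frac{11}{4} - 80\right) 156 = \left(- \frac{309}{4}\right) 156 = -12051$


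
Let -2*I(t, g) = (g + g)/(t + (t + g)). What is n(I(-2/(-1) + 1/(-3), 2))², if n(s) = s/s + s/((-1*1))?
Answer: 121/64 ≈ 1.8906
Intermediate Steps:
I(t, g) = -g/(g + 2*t) (I(t, g) = -(g + g)/(2*(t + (t + g))) = -2*g/(2*(t + (g + t))) = -2*g/(2*(g + 2*t)) = -g/(g + 2*t))
n(s) = 1 - s (n(s) = 1 + s/(-1) = 1 + s*(-1) = 1 - s)
n(I(-2/(-1) + 1/(-3), 2))² = (1 - (-1)*2/(2 + 2*(-2/(-1) + 1/(-3))))² = (1 - (-1)*2/(2 + 2*(-2*(-1) + 1*(-⅓))))² = (1 - (-1)*2/(2 + 2*(2 - ⅓)))² = (1 - (-1)*2/(2 + 2*(5/3)))² = (1 - (-1)*2/(2 + 10/3))² = (1 - (-1)*2/16/3)² = (1 - (-1)*2*3/16)² = (1 - 1*(-3/8))² = (1 + 3/8)² = (11/8)² = 121/64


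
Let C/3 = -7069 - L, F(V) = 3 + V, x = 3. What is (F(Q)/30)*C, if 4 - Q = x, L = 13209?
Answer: -40556/5 ≈ -8111.2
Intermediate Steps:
Q = 1 (Q = 4 - 1*3 = 4 - 3 = 1)
C = -60834 (C = 3*(-7069 - 1*13209) = 3*(-7069 - 13209) = 3*(-20278) = -60834)
(F(Q)/30)*C = ((3 + 1)/30)*(-60834) = (4*(1/30))*(-60834) = (2/15)*(-60834) = -40556/5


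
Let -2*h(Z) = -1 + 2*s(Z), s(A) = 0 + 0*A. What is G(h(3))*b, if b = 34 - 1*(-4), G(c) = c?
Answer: 19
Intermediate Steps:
s(A) = 0 (s(A) = 0 + 0 = 0)
h(Z) = 1/2 (h(Z) = -(-1 + 2*0)/2 = -(-1 + 0)/2 = -1/2*(-1) = 1/2)
b = 38 (b = 34 + 4 = 38)
G(h(3))*b = (1/2)*38 = 19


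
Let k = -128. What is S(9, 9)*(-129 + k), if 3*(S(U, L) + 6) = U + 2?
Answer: 1799/3 ≈ 599.67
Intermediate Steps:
S(U, L) = -16/3 + U/3 (S(U, L) = -6 + (U + 2)/3 = -6 + (2 + U)/3 = -6 + (⅔ + U/3) = -16/3 + U/3)
S(9, 9)*(-129 + k) = (-16/3 + (⅓)*9)*(-129 - 128) = (-16/3 + 3)*(-257) = -7/3*(-257) = 1799/3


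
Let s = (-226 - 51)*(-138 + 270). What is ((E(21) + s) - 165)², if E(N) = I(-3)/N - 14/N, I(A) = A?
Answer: 594943798276/441 ≈ 1.3491e+9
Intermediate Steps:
E(N) = -17/N (E(N) = -3/N - 14/N = -17/N)
s = -36564 (s = -277*132 = -36564)
((E(21) + s) - 165)² = ((-17/21 - 36564) - 165)² = (-767861/21 - 165)² = (-771326/21)² = 594943798276/441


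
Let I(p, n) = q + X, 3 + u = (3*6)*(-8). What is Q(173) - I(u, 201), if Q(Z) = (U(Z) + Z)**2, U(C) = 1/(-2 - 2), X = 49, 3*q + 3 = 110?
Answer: 1428379/48 ≈ 29758.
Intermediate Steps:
q = 107/3 (q = -1 + (1/3)*110 = -1 + 110/3 = 107/3 ≈ 35.667)
U(C) = -1/4 (U(C) = 1/(-4) = -1/4)
u = -147 (u = -3 + (3*6)*(-8) = -3 + 18*(-8) = -3 - 144 = -147)
I(p, n) = 254/3 (I(p, n) = 107/3 + 49 = 254/3)
Q(Z) = (-1/4 + Z)**2
Q(173) - I(u, 201) = (-1 + 4*173)**2/16 - 1*254/3 = (-1 + 692)**2/16 - 254/3 = (1/16)*691**2 - 254/3 = (1/16)*477481 - 254/3 = 477481/16 - 254/3 = 1428379/48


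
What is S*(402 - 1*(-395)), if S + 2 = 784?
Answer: 623254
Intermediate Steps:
S = 782 (S = -2 + 784 = 782)
S*(402 - 1*(-395)) = 782*(402 - 1*(-395)) = 782*(402 + 395) = 782*797 = 623254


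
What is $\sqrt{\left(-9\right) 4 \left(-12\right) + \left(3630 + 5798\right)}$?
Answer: $2 \sqrt{2465} \approx 99.297$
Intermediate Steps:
$\sqrt{\left(-9\right) 4 \left(-12\right) + \left(3630 + 5798\right)} = \sqrt{\left(-36\right) \left(-12\right) + 9428} = \sqrt{432 + 9428} = \sqrt{9860} = 2 \sqrt{2465}$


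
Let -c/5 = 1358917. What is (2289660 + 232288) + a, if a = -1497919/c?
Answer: 17135591549499/6794585 ≈ 2.5219e+6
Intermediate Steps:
c = -6794585 (c = -5*1358917 = -6794585)
a = 1497919/6794585 (a = -1497919/(-6794585) = -1497919*(-1/6794585) = 1497919/6794585 ≈ 0.22046)
(2289660 + 232288) + a = (2289660 + 232288) + 1497919/6794585 = 2521948 + 1497919/6794585 = 17135591549499/6794585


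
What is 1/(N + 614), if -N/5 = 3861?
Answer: -1/18691 ≈ -5.3502e-5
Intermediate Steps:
N = -19305 (N = -5*3861 = -19305)
1/(N + 614) = 1/(-19305 + 614) = 1/(-18691) = -1/18691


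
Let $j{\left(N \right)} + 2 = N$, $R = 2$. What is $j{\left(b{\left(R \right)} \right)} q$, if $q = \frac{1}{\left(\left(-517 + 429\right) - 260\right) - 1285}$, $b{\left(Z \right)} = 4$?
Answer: $- \frac{2}{1633} \approx -0.0012247$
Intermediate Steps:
$q = - \frac{1}{1633}$ ($q = \frac{1}{\left(-88 - 260\right) - 1285} = \frac{1}{-348 - 1285} = \frac{1}{-1633} = - \frac{1}{1633} \approx -0.00061237$)
$j{\left(N \right)} = -2 + N$
$j{\left(b{\left(R \right)} \right)} q = \left(-2 + 4\right) \left(- \frac{1}{1633}\right) = 2 \left(- \frac{1}{1633}\right) = - \frac{2}{1633}$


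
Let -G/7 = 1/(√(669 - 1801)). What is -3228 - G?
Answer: -3228 - 7*I*√283/566 ≈ -3228.0 - 0.20805*I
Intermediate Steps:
G = 7*I*√283/566 (G = -7/√(669 - 1801) = -7*(-I*√283/566) = -(-7)*I*√283/566 = 7*I*√283/566 ≈ 0.20805*I)
-3228 - G = -3228 - 7*I*√283/566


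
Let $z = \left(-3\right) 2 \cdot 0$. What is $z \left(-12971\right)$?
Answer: $0$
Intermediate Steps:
$z = 0$ ($z = \left(-6\right) 0 = 0$)
$z \left(-12971\right) = 0 \left(-12971\right) = 0$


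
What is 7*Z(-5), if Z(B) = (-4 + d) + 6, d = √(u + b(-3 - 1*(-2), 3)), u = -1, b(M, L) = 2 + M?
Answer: 14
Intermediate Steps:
d = 0 (d = √(-1 + (2 + (-3 - 1*(-2)))) = √(-1 + (2 + (-3 + 2))) = √(-1 + (2 - 1)) = √(-1 + 1) = √0 = 0)
Z(B) = 2 (Z(B) = (-4 + 0) + 6 = -4 + 6 = 2)
7*Z(-5) = 7*2 = 14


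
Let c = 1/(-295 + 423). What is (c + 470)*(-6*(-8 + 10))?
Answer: -180483/32 ≈ -5640.1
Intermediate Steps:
c = 1/128 ≈ 0.0078125
(c + 470)*(-6*(-8 + 10)) = (1/128 + 470)*(-6*(-8 + 10)) = 60161*(-6*2)/128 = (60161/128)*(-12) = -180483/32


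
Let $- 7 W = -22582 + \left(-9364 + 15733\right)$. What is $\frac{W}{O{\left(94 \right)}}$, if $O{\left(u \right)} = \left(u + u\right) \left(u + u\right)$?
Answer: $\frac{16213}{247408} \approx 0.065531$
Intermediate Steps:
$W = \frac{16213}{7}$ ($W = - \frac{-22582 + \left(-9364 + 15733\right)}{7} = - \frac{-22582 + 6369}{7} = \left(- \frac{1}{7}\right) \left(-16213\right) = \frac{16213}{7} \approx 2316.1$)
$O{\left(u \right)} = 4 u^{2}$ ($O{\left(u \right)} = 2 u 2 u = 4 u^{2}$)
$\frac{W}{O{\left(94 \right)}} = \frac{16213}{7 \cdot 4 \cdot 94^{2}} = \frac{16213}{7 \cdot 4 \cdot 8836} = \frac{16213}{7 \cdot 35344} = \frac{16213}{7} \cdot \frac{1}{35344} = \frac{16213}{247408}$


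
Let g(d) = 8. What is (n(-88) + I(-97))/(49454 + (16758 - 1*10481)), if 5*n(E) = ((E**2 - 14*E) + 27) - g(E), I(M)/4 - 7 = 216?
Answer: 69/1429 ≈ 0.048285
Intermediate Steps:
I(M) = 892 (I(M) = 28 + 4*216 = 28 + 864 = 892)
n(E) = 19/5 - 14*E/5 + E**2/5 (n(E) = (((E**2 - 14*E) + 27) - 1*8)/5 = ((27 + E**2 - 14*E) - 8)/5 = (19 + E**2 - 14*E)/5 = 19/5 - 14*E/5 + E**2/5)
(n(-88) + I(-97))/(49454 + (16758 - 1*10481)) = ((19/5 - 14/5*(-88) + (1/5)*(-88)**2) + 892)/(49454 + (16758 - 1*10481)) = ((19/5 + 1232/5 + (1/5)*7744) + 892)/(49454 + (16758 - 10481)) = ((19/5 + 1232/5 + 7744/5) + 892)/(49454 + 6277) = (1799 + 892)/55731 = 2691*(1/55731) = 69/1429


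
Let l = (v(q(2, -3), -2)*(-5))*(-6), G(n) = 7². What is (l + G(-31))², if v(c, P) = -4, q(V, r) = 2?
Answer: 5041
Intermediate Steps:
G(n) = 49
l = -120 (l = -4*(-5)*(-6) = 20*(-6) = -120)
(l + G(-31))² = (-120 + 49)² = (-71)² = 5041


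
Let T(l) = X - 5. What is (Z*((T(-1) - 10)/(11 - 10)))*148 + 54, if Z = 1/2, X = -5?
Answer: -1426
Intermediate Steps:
Z = ½ ≈ 0.50000
T(l) = -10 (T(l) = -5 - 5 = -10)
(Z*((T(-1) - 10)/(11 - 10)))*148 + 54 = (((-10 - 10)/(11 - 10))/2)*148 + 54 = ((-20/1)/2)*148 + 54 = ((-20*1)/2)*148 + 54 = ((½)*(-20))*148 + 54 = -10*148 + 54 = -1480 + 54 = -1426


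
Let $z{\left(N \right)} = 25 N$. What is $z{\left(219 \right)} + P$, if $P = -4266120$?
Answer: $-4260645$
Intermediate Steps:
$z{\left(219 \right)} + P = 25 \cdot 219 - 4266120 = 5475 - 4266120 = -4260645$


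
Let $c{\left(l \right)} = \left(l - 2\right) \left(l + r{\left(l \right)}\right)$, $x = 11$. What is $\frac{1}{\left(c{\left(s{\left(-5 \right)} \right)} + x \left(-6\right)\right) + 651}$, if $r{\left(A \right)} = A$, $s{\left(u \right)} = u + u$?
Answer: $\frac{1}{825} \approx 0.0012121$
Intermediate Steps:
$s{\left(u \right)} = 2 u$
$c{\left(l \right)} = 2 l \left(-2 + l\right)$ ($c{\left(l \right)} = \left(l - 2\right) \left(l + l\right) = \left(-2 + l\right) 2 l = 2 l \left(-2 + l\right)$)
$\frac{1}{\left(c{\left(s{\left(-5 \right)} \right)} + x \left(-6\right)\right) + 651} = \frac{1}{\left(2 \cdot 2 \left(-5\right) \left(-2 + 2 \left(-5\right)\right) + 11 \left(-6\right)\right) + 651} = \frac{1}{\left(2 \left(-10\right) \left(-2 - 10\right) - 66\right) + 651} = \frac{1}{\left(2 \left(-10\right) \left(-12\right) - 66\right) + 651} = \frac{1}{\left(240 - 66\right) + 651} = \frac{1}{174 + 651} = \frac{1}{825}$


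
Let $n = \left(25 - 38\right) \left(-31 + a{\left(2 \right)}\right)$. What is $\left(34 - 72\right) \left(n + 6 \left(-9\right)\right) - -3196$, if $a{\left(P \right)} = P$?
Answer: $-9078$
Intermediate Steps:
$n = 377$ ($n = \left(25 - 38\right) \left(-31 + 2\right) = \left(-13\right) \left(-29\right) = 377$)
$\left(34 - 72\right) \left(n + 6 \left(-9\right)\right) - -3196 = \left(34 - 72\right) \left(377 + 6 \left(-9\right)\right) - -3196 = - 38 \left(377 - 54\right) + 3196 = \left(-38\right) 323 + 3196 = -12274 + 3196 = -9078$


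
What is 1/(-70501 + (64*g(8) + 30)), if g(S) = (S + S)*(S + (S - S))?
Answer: -1/62279 ≈ -1.6057e-5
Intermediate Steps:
g(S) = 2*S² (g(S) = (2*S)*(S + 0) = (2*S)*S = 2*S²)
1/(-70501 + (64*g(8) + 30)) = 1/(-70501 + (64*(2*8²) + 30)) = 1/(-70501 + (64*(2*64) + 30)) = 1/(-70501 + (64*128 + 30)) = 1/(-70501 + (8192 + 30)) = 1/(-70501 + 8222) = 1/(-62279) = -1/62279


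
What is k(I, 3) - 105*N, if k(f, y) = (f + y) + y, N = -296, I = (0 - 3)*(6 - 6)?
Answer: 31086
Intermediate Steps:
I = 0 (I = -3*0 = 0)
k(f, y) = f + 2*y
k(I, 3) - 105*N = (0 + 2*3) - 105*(-296) = (0 + 6) + 31080 = 6 + 31080 = 31086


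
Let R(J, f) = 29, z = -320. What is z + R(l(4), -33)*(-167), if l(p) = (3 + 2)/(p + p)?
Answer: -5163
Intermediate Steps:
l(p) = 5/(2*p) (l(p) = 5/((2*p)) = 5*(1/(2*p)) = 5/(2*p))
z + R(l(4), -33)*(-167) = -320 + 29*(-167) = -320 - 4843 = -5163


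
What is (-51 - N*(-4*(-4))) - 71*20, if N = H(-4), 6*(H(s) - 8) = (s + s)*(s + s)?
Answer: -5309/3 ≈ -1769.7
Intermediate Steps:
H(s) = 8 + 2*s²/3 (H(s) = 8 + ((s + s)*(s + s))/6 = 8 + ((2*s)*(2*s))/6 = 8 + (4*s²)/6 = 8 + 2*s²/3)
N = 56/3 (N = 8 + (⅔)*(-4)² = 8 + (⅔)*16 = 8 + 32/3 = 56/3 ≈ 18.667)
(-51 - N*(-4*(-4))) - 71*20 = (-51 - 56*(-4*(-4))/3) - 71*20 = (-51 - 56*16/3) - 1420 = (-51 - 1*896/3) - 1420 = (-51 - 896/3) - 1420 = -1049/3 - 1420 = -5309/3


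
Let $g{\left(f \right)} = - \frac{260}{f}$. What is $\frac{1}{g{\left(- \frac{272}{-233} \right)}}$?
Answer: $- \frac{68}{15145} \approx -0.0044899$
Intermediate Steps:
$\frac{1}{g{\left(- \frac{272}{-233} \right)}} = \frac{1}{\left(-260\right) \frac{1}{\left(-272\right) \frac{1}{-233}}} = \frac{1}{\left(-260\right) \frac{1}{\left(-272\right) \left(- \frac{1}{233}\right)}} = \frac{1}{\left(-260\right) \frac{1}{\frac{272}{233}}} = \frac{1}{\left(-260\right) \frac{233}{272}} = \frac{1}{- \frac{15145}{68}} = - \frac{68}{15145}$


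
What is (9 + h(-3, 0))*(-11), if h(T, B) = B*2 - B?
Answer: -99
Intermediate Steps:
h(T, B) = B (h(T, B) = 2*B - B = B)
(9 + h(-3, 0))*(-11) = (9 + 0)*(-11) = 9*(-11) = -99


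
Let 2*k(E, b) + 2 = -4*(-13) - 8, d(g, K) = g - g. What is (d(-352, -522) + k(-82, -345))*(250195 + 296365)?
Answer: 11477760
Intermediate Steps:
d(g, K) = 0
k(E, b) = 21 (k(E, b) = -1 + (-4*(-13) - 8)/2 = -1 + (52 - 8)/2 = -1 + (½)*44 = -1 + 22 = 21)
(d(-352, -522) + k(-82, -345))*(250195 + 296365) = (0 + 21)*(250195 + 296365) = 21*546560 = 11477760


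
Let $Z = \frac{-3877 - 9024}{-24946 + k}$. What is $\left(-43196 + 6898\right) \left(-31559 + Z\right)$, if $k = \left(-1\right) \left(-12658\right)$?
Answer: $\frac{7037893467559}{6144} \approx 1.1455 \cdot 10^{9}$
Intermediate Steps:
$k = 12658$
$Z = \frac{12901}{12288}$ ($Z = \frac{-3877 - 9024}{-24946 + 12658} = - \frac{12901}{-12288} = \left(-12901\right) \left(- \frac{1}{12288}\right) = \frac{12901}{12288} \approx 1.0499$)
$\left(-43196 + 6898\right) \left(-31559 + Z\right) = \left(-43196 + 6898\right) \left(-31559 + \frac{12901}{12288}\right) = \left(-36298\right) \left(- \frac{387784091}{12288}\right) = \frac{7037893467559}{6144}$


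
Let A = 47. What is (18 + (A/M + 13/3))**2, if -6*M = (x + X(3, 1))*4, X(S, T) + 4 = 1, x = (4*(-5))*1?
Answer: 12285025/19044 ≈ 645.09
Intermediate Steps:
x = -20 (x = -20*1 = -20)
X(S, T) = -3 (X(S, T) = -4 + 1 = -3)
M = 46/3 (M = -(-20 - 3)*4/6 = -(-23)*4/6 = -1/6*(-92) = 46/3 ≈ 15.333)
(18 + (A/M + 13/3))**2 = (18 + (47/(46/3) + 13/3))**2 = (18 + (47*(3/46) + 13*(1/3)))**2 = (18 + (141/46 + 13/3))**2 = (18 + 1021/138)**2 = (3505/138)**2 = 12285025/19044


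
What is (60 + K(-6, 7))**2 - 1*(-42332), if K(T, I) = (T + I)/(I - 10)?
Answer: 413029/9 ≈ 45892.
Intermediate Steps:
K(T, I) = (I + T)/(-10 + I)
(60 + K(-6, 7))**2 - 1*(-42332) = (60 + (7 - 6)/(-10 + 7))**2 - 1*(-42332) = (60 + 1/(-3))**2 + 42332 = (60 - 1/3*1)**2 + 42332 = (60 - 1/3)**2 + 42332 = (179/3)**2 + 42332 = 32041/9 + 42332 = 413029/9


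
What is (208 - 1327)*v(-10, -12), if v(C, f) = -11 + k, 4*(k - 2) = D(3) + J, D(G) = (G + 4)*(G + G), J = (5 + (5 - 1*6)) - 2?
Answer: -2238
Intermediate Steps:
J = 2 (J = (5 + (5 - 6)) - 2 = (5 - 1) - 2 = 4 - 2 = 2)
D(G) = 2*G*(4 + G) (D(G) = (4 + G)*(2*G) = 2*G*(4 + G))
k = 13 (k = 2 + (2*3*(4 + 3) + 2)/4 = 2 + (2*3*7 + 2)/4 = 2 + (42 + 2)/4 = 2 + (¼)*44 = 2 + 11 = 13)
v(C, f) = 2 (v(C, f) = -11 + 13 = 2)
(208 - 1327)*v(-10, -12) = (208 - 1327)*2 = -1119*2 = -2238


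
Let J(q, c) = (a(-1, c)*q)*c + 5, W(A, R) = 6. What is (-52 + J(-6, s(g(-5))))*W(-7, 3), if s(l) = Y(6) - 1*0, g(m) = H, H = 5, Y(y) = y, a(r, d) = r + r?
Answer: 150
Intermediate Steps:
a(r, d) = 2*r
g(m) = 5
s(l) = 6 (s(l) = 6 - 1*0 = 6 + 0 = 6)
J(q, c) = 5 - 2*c*q (J(q, c) = ((2*(-1))*q)*c + 5 = (-2*q)*c + 5 = -2*c*q + 5 = 5 - 2*c*q)
(-52 + J(-6, s(g(-5))))*W(-7, 3) = (-52 + (5 - 2*6*(-6)))*6 = (-52 + (5 + 72))*6 = (-52 + 77)*6 = 25*6 = 150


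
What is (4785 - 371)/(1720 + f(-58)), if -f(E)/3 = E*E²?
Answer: 2207/293528 ≈ 0.0075189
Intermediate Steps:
f(E) = -3*E³ (f(E) = -3*E*E² = -3*E³)
(4785 - 371)/(1720 + f(-58)) = (4785 - 371)/(1720 - 3*(-58)³) = 4414/(1720 - 3*(-195112)) = 4414/(1720 + 585336) = 4414/587056 = 4414*(1/587056) = 2207/293528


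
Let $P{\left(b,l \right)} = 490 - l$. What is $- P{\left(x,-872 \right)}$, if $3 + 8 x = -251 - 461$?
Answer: $-1362$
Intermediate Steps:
$x = - \frac{715}{8}$ ($x = - \frac{3}{8} + \frac{-251 - 461}{8} = - \frac{3}{8} + \frac{1}{8} \left(-712\right) = - \frac{3}{8} - 89 = - \frac{715}{8} \approx -89.375$)
$- P{\left(x,-872 \right)} = - (490 - -872) = - (490 + 872) = \left(-1\right) 1362 = -1362$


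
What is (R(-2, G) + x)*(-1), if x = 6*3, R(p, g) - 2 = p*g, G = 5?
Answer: -10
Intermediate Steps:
R(p, g) = 2 + g*p (R(p, g) = 2 + p*g = 2 + g*p)
x = 18
(R(-2, G) + x)*(-1) = ((2 + 5*(-2)) + 18)*(-1) = ((2 - 10) + 18)*(-1) = (-8 + 18)*(-1) = 10*(-1) = -10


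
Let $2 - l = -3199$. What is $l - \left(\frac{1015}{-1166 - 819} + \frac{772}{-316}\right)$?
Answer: $\frac{100485621}{31363} \approx 3204.0$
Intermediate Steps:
$l = 3201$ ($l = 2 - -3199 = 2 + 3199 = 3201$)
$l - \left(\frac{1015}{-1166 - 819} + \frac{772}{-316}\right) = 3201 - \left(\frac{1015}{-1166 - 819} + \frac{772}{-316}\right) = 3201 - \left(\frac{1015}{-1985} + 772 \left(- \frac{1}{316}\right)\right) = 3201 - \left(1015 \left(- \frac{1}{1985}\right) - \frac{193}{79}\right) = 3201 - \left(- \frac{203}{397} - \frac{193}{79}\right) = 3201 - - \frac{92658}{31363} = 3201 + \frac{92658}{31363} = \frac{100485621}{31363}$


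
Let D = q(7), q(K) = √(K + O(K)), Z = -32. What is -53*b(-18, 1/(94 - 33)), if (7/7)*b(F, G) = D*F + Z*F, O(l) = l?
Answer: -30528 + 954*√14 ≈ -26958.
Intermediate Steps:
q(K) = √2*√K (q(K) = √(K + K) = √(2*K) = √2*√K)
D = √14 (D = √2*√7 = √14 ≈ 3.7417)
b(F, G) = -32*F + F*√14 (b(F, G) = √14*F - 32*F = F*√14 - 32*F = -32*F + F*√14)
-53*b(-18, 1/(94 - 33)) = -(-954)*(-32 + √14) = -53*(576 - 18*√14) = -30528 + 954*√14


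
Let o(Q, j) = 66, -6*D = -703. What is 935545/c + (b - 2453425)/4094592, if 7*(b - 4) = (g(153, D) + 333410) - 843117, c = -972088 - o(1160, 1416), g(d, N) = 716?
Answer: -1571616586319/995143497792 ≈ -1.5793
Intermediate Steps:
D = 703/6 (D = -⅙*(-703) = 703/6 ≈ 117.17)
c = -972154 (c = -972088 - 1*66 = -972088 - 66 = -972154)
b = -72709 (b = 4 + ((716 + 333410) - 843117)/7 = 4 + (334126 - 843117)/7 = 4 + (⅐)*(-508991) = 4 - 72713 = -72709)
935545/c + (b - 2453425)/4094592 = 935545/(-972154) + (-72709 - 2453425)/4094592 = 935545*(-1/972154) - 2526134*1/4094592 = -935545/972154 - 1263067/2047296 = -1571616586319/995143497792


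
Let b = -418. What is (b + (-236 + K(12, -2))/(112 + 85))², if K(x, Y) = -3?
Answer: 6820282225/38809 ≈ 1.7574e+5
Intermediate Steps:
(b + (-236 + K(12, -2))/(112 + 85))² = (-418 + (-236 - 3)/(112 + 85))² = (-418 - 239/197)² = (-82585/197)² = 6820282225/38809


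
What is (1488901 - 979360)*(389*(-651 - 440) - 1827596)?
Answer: -1147483784295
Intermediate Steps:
(1488901 - 979360)*(389*(-651 - 440) - 1827596) = 509541*(389*(-1091) - 1827596) = 509541*(-424399 - 1827596) = 509541*(-2251995) = -1147483784295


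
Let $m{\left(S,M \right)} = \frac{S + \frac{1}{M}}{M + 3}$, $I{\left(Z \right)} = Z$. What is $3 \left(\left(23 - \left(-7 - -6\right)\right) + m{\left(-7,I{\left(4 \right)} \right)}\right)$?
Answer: $\frac{1935}{28} \approx 69.107$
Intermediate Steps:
$m{\left(S,M \right)} = \frac{S + \frac{1}{M}}{3 + M}$
$3 \left(\left(23 - \left(-7 - -6\right)\right) + m{\left(-7,I{\left(4 \right)} \right)}\right) = 3 \left(\left(23 - \left(-7 - -6\right)\right) + \frac{1 + 4 \left(-7\right)}{4 \left(3 + 4\right)}\right) = 3 \left(\left(23 - \left(-7 + 6\right)\right) + \frac{1 - 28}{4 \cdot 7}\right) = 3 \left(\left(23 - -1\right) + \frac{1}{4} \cdot \frac{1}{7} \left(-27\right)\right) = 3 \left(\left(23 + 1\right) - \frac{27}{28}\right) = 3 \left(24 - \frac{27}{28}\right) = 3 \cdot \frac{645}{28} = \frac{1935}{28}$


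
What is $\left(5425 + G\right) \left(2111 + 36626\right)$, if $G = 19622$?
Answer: $970245639$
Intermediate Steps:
$\left(5425 + G\right) \left(2111 + 36626\right) = \left(5425 + 19622\right) \left(2111 + 36626\right) = 25047 \cdot 38737 = 970245639$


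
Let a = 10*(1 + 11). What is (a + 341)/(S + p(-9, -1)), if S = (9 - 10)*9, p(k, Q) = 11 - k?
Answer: 461/11 ≈ 41.909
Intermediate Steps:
S = -9 (S = -1*9 = -9)
a = 120 (a = 10*12 = 120)
(a + 341)/(S + p(-9, -1)) = (120 + 341)/(-9 + (11 - 1*(-9))) = 461/(-9 + (11 + 9)) = 461/(-9 + 20) = 461/11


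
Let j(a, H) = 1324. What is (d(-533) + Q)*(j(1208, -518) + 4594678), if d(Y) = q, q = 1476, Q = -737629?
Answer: -3383360660306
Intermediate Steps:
d(Y) = 1476
(d(-533) + Q)*(j(1208, -518) + 4594678) = (1476 - 737629)*(1324 + 4594678) = -736153*4596002 = -3383360660306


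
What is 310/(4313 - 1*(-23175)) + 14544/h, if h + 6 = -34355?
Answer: -194566781/472257584 ≈ -0.41199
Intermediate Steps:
h = -34361 (h = -6 - 34355 = -34361)
310/(4313 - 1*(-23175)) + 14544/h = 310/(4313 - 1*(-23175)) + 14544/(-34361) = 310/(4313 + 23175) + 14544*(-1/34361) = 310/27488 - 14544/34361 = 310*(1/27488) - 14544/34361 = 155/13744 - 14544/34361 = -194566781/472257584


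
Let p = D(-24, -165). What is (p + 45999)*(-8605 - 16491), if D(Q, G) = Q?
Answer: -1153788600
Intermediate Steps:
p = -24
(p + 45999)*(-8605 - 16491) = (-24 + 45999)*(-8605 - 16491) = 45975*(-25096) = -1153788600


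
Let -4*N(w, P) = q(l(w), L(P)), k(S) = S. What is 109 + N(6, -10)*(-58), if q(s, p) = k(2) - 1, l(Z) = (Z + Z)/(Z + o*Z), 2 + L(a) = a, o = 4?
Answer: 247/2 ≈ 123.50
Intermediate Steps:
L(a) = -2 + a
l(Z) = ⅖ (l(Z) = (Z + Z)/(Z + 4*Z) = (2*Z)/((5*Z)) = (2*Z)*(1/(5*Z)) = ⅖)
q(s, p) = 1 (q(s, p) = 2 - 1 = 1)
N(w, P) = -¼ (N(w, P) = -¼*1 = -¼)
109 + N(6, -10)*(-58) = 109 - ¼*(-58) = 109 + 29/2 = 247/2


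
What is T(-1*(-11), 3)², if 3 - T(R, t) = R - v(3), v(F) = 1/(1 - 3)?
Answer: 289/4 ≈ 72.250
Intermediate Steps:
v(F) = -½ (v(F) = 1/(-2) = -½)
T(R, t) = 5/2 - R (T(R, t) = 3 - (R - 1*(-½)) = 3 - (R + ½) = 3 - (½ + R) = 3 + (-½ - R) = 5/2 - R)
T(-1*(-11), 3)² = (5/2 - (-1)*(-11))² = (5/2 - 1*11)² = (5/2 - 11)² = (-17/2)² = 289/4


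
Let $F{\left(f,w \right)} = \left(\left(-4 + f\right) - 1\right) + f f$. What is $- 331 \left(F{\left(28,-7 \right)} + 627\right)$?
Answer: $-474654$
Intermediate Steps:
$F{\left(f,w \right)} = -5 + f + f^{2}$ ($F{\left(f,w \right)} = \left(-5 + f\right) + f^{2} = -5 + f + f^{2}$)
$- 331 \left(F{\left(28,-7 \right)} + 627\right) = - 331 \left(\left(-5 + 28 + 28^{2}\right) + 627\right) = - 331 \left(\left(-5 + 28 + 784\right) + 627\right) = - 331 \left(807 + 627\right) = \left(-331\right) 1434 = -474654$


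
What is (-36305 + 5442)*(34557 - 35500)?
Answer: 29103809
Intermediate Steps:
(-36305 + 5442)*(34557 - 35500) = -30863*(-943) = 29103809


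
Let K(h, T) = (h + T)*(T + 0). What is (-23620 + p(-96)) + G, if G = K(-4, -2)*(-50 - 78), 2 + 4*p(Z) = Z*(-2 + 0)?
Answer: -50217/2 ≈ -25109.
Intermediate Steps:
p(Z) = -1/2 - Z/2 (p(Z) = -1/2 + (Z*(-2 + 0))/4 = -1/2 + (Z*(-2))/4 = -1/2 + (-2*Z)/4 = -1/2 - Z/2)
K(h, T) = T*(T + h) (K(h, T) = (T + h)*T = T*(T + h))
G = -1536 (G = (-2*(-2 - 4))*(-50 - 78) = -2*(-6)*(-128) = 12*(-128) = -1536)
(-23620 + p(-96)) + G = (-23620 + (-1/2 - 1/2*(-96))) - 1536 = (-23620 + (-1/2 + 48)) - 1536 = (-23620 + 95/2) - 1536 = -47145/2 - 1536 = -50217/2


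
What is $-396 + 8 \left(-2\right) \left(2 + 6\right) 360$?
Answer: $-46476$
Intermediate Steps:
$-396 + 8 \left(-2\right) \left(2 + 6\right) 360 = -396 + \left(-16\right) 8 \cdot 360 = -396 - 46080 = -46476$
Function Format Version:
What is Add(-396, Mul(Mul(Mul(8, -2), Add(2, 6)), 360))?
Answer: -46476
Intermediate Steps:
Add(-396, Mul(Mul(Mul(8, -2), Add(2, 6)), 360)) = Add(-396, Mul(Mul(-16, 8), 360)) = Add(-396, Mul(-128, 360)) = Add(-396, -46080) = -46476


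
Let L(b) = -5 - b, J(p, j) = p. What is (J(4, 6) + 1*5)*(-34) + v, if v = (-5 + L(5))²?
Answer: -81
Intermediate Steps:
v = 225 (v = (-5 + (-5 - 1*5))² = (-5 + (-5 - 5))² = (-5 - 10)² = (-15)² = 225)
(J(4, 6) + 1*5)*(-34) + v = (4 + 1*5)*(-34) + 225 = (4 + 5)*(-34) + 225 = 9*(-34) + 225 = -306 + 225 = -81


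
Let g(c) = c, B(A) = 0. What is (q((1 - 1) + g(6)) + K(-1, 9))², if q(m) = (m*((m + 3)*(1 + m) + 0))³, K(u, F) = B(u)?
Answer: 2917096519063104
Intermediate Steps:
K(u, F) = 0
q(m) = m³*(1 + m)³*(3 + m)³ (q(m) = (m*((3 + m)*(1 + m) + 0))³ = (m*((1 + m)*(3 + m) + 0))³ = (m*((1 + m)*(3 + m)))³ = (m*(1 + m)*(3 + m))³ = m³*(1 + m)³*(3 + m)³)
(q((1 - 1) + g(6)) + K(-1, 9))² = (((1 - 1) + 6)³*(1 + ((1 - 1) + 6))³*(3 + ((1 - 1) + 6))³ + 0)² = ((0 + 6)³*(1 + (0 + 6))³*(3 + (0 + 6))³ + 0)² = (6³*(1 + 6)³*(3 + 6)³ + 0)² = (216*7³*9³ + 0)² = (216*343*729 + 0)² = (54010152 + 0)² = 54010152² = 2917096519063104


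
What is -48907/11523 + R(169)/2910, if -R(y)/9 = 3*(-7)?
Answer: -46713841/11177310 ≈ -4.1793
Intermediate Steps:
R(y) = 189 (R(y) = -27*(-7) = -9*(-21) = 189)
-48907/11523 + R(169)/2910 = -48907/11523 + 189/2910 = -48907*1/11523 + 189*(1/2910) = -48907/11523 + 63/970 = -46713841/11177310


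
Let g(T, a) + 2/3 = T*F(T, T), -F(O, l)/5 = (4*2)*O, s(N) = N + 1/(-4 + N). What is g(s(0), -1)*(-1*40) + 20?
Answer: 440/3 ≈ 146.67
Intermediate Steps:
F(O, l) = -40*O (F(O, l) = -5*4*2*O = -40*O)
g(T, a) = -⅔ - 40*T² (g(T, a) = -⅔ + T*(-40*T) = -⅔ - 40*T²)
g(s(0), -1)*(-1*40) + 20 = (-⅔ - 40*(1 + 0² - 4*0)²/(-4 + 0)²)*(-1*40) + 20 = (-⅔ - 40*(1 + 0 + 0)²/16)*(-40) + 20 = (-⅔ - 40*(-¼*1)²)*(-40) + 20 = (-⅔ - 40*(-¼)²)*(-40) + 20 = (-⅔ - 40*1/16)*(-40) + 20 = (-⅔ - 5/2)*(-40) + 20 = -19/6*(-40) + 20 = 380/3 + 20 = 440/3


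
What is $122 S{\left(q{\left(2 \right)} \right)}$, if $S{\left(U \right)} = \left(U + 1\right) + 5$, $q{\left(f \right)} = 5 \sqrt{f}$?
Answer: $732 + 610 \sqrt{2} \approx 1594.7$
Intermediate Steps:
$S{\left(U \right)} = 6 + U$ ($S{\left(U \right)} = \left(1 + U\right) + 5 = 6 + U$)
$122 S{\left(q{\left(2 \right)} \right)} = 122 \left(6 + 5 \sqrt{2}\right) = 732 + 610 \sqrt{2}$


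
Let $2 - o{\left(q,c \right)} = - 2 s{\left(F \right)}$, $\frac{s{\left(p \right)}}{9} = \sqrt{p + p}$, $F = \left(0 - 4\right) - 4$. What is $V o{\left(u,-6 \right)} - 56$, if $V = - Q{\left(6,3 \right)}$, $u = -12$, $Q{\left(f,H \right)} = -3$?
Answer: $-50 + 216 i \approx -50.0 + 216.0 i$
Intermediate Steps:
$F = -8$ ($F = -4 - 4 = -8$)
$s{\left(p \right)} = 9 \sqrt{2} \sqrt{p}$ ($s{\left(p \right)} = 9 \sqrt{p + p} = 9 \sqrt{2 p} = 9 \sqrt{2} \sqrt{p}$)
$o{\left(q,c \right)} = 2 + 72 i$ ($o{\left(q,c \right)} = 2 - - 2 \cdot 9 \sqrt{2} \sqrt{-8} = 2 - - 2 \cdot 9 \sqrt{2} \cdot 2 i \sqrt{2} = 2 - - 2 \cdot 36 i = 2 - - 72 i = 2 + 72 i$)
$V = 3$ ($V = \left(-1\right) \left(-3\right) = 3$)
$V o{\left(u,-6 \right)} - 56 = 3 \left(2 + 72 i\right) - 56 = \left(6 + 216 i\right) - 56 = -50 + 216 i$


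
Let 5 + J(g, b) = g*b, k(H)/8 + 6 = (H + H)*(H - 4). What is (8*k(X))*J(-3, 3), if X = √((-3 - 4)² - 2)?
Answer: -78848 + 7168*√47 ≈ -29707.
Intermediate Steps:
X = √47 (X = √((-7)² - 2) = √(49 - 2) = √47 ≈ 6.8557)
k(H) = -48 + 16*H*(-4 + H) (k(H) = -48 + 8*((H + H)*(H - 4)) = -48 + 8*((2*H)*(-4 + H)) = -48 + 8*(2*H*(-4 + H)) = -48 + 16*H*(-4 + H))
J(g, b) = -5 + b*g (J(g, b) = -5 + g*b = -5 + b*g)
(8*k(X))*J(-3, 3) = (8*(-48 - 64*√47 + 16*(√47)²))*(-5 + 3*(-3)) = (8*(-48 - 64*√47 + 16*47))*(-5 - 9) = (8*(-48 - 64*√47 + 752))*(-14) = (8*(704 - 64*√47))*(-14) = (5632 - 512*√47)*(-14) = -78848 + 7168*√47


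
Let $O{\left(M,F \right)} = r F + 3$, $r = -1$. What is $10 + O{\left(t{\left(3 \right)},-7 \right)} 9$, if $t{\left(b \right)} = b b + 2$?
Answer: $100$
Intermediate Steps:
$t{\left(b \right)} = 2 + b^{2}$ ($t{\left(b \right)} = b^{2} + 2 = 2 + b^{2}$)
$O{\left(M,F \right)} = 3 - F$ ($O{\left(M,F \right)} = - F + 3 = 3 - F$)
$10 + O{\left(t{\left(3 \right)},-7 \right)} 9 = 10 + \left(3 - -7\right) 9 = 10 + \left(3 + 7\right) 9 = 10 + 10 \cdot 9 = 10 + 90 = 100$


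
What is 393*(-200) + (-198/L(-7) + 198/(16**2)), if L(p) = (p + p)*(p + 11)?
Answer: -70421739/896 ≈ -78596.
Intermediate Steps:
L(p) = 2*p*(11 + p) (L(p) = (2*p)*(11 + p) = 2*p*(11 + p))
393*(-200) + (-198/L(-7) + 198/(16**2)) = 393*(-200) + (-198*(-1/(14*(11 - 7))) + 198/(16**2)) = -78600 + (-198/(2*(-7)*4) + 198/256) = -78600 + (-198/(-56) + 198*(1/256)) = -78600 + (-198*(-1/56) + 99/128) = -78600 + (99/28 + 99/128) = -78600 + 3861/896 = -70421739/896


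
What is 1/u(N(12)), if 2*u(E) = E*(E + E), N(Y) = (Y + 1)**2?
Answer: 1/28561 ≈ 3.5013e-5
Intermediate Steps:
N(Y) = (1 + Y)**2
u(E) = E**2 (u(E) = (E*(E + E))/2 = (E*(2*E))/2 = (2*E**2)/2 = E**2)
1/u(N(12)) = 1/(((1 + 12)**2)**2) = 1/((13**2)**2) = 1/(169**2) = 1/28561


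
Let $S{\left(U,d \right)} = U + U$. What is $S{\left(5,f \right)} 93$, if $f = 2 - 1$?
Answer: $930$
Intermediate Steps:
$f = 1$
$S{\left(U,d \right)} = 2 U$
$S{\left(5,f \right)} 93 = 2 \cdot 5 \cdot 93 = 10 \cdot 93 = 930$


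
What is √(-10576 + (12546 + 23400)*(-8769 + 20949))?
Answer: 2*√109452926 ≈ 20924.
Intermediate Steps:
√(-10576 + (12546 + 23400)*(-8769 + 20949)) = √(-10576 + 35946*12180) = √(-10576 + 437822280) = √437811704 = 2*√109452926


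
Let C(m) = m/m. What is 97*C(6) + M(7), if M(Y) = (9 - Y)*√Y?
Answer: 97 + 2*√7 ≈ 102.29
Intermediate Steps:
M(Y) = √Y*(9 - Y)
C(m) = 1
97*C(6) + M(7) = 97*1 + √7*(9 - 1*7) = 97 + √7*(9 - 7) = 97 + √7*2 = 97 + 2*√7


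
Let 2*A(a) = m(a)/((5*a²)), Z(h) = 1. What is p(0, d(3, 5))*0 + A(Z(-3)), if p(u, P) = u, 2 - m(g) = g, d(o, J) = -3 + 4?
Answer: ⅒ ≈ 0.10000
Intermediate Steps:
d(o, J) = 1
m(g) = 2 - g
A(a) = (2 - a)/(10*a²) (A(a) = ((2 - a)/((5*a²)))/2 = ((2 - a)*(1/(5*a²)))/2 = ((2 - a)/(5*a²))/2 = (2 - a)/(10*a²))
p(0, d(3, 5))*0 + A(Z(-3)) = 0*0 + (⅒)*(2 - 1*1)/1² = 0 + (⅒)*1*(2 - 1) = 0 + (⅒)*1*1 = 0 + ⅒ = ⅒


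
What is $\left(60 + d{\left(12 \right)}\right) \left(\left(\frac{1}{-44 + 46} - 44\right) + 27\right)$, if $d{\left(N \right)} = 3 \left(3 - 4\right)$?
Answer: $- \frac{1881}{2} \approx -940.5$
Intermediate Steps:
$d{\left(N \right)} = -3$ ($d{\left(N \right)} = 3 \left(-1\right) = -3$)
$\left(60 + d{\left(12 \right)}\right) \left(\left(\frac{1}{-44 + 46} - 44\right) + 27\right) = \left(60 - 3\right) \left(\left(\frac{1}{-44 + 46} - 44\right) + 27\right) = 57 \left(\left(\frac{1}{2} - 44\right) + 27\right) = 57 \left(- \frac{87}{2} + 27\right) = 57 \left(- \frac{33}{2}\right) = - \frac{1881}{2}$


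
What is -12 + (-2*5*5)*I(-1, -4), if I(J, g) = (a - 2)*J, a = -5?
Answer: -362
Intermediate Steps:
I(J, g) = -7*J (I(J, g) = (-5 - 2)*J = -7*J)
-12 + (-2*5*5)*I(-1, -4) = -12 + (-2*5*5)*(-7*(-1)) = -12 - 10*5*7 = -12 - 50*7 = -12 - 350 = -362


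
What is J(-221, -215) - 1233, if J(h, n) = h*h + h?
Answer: 47387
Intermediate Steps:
J(h, n) = h + h**2 (J(h, n) = h**2 + h = h + h**2)
J(-221, -215) - 1233 = -221*(1 - 221) - 1233 = -221*(-220) - 1233 = 48620 - 1233 = 47387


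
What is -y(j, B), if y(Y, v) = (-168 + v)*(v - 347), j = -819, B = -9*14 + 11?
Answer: -130746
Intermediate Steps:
B = -115 (B = -126 + 11 = -115)
y(Y, v) = (-347 + v)*(-168 + v) (y(Y, v) = (-168 + v)*(-347 + v) = (-347 + v)*(-168 + v))
-y(j, B) = -(58296 + (-115)² - 515*(-115)) = -(58296 + 13225 + 59225) = -1*130746 = -130746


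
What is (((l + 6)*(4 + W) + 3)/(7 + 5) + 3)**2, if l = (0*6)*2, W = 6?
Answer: 1089/16 ≈ 68.063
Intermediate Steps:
l = 0 (l = 0*2 = 0)
(((l + 6)*(4 + W) + 3)/(7 + 5) + 3)**2 = (((0 + 6)*(4 + 6) + 3)/(7 + 5) + 3)**2 = ((6*10 + 3)/12 + 3)**2 = ((60 + 3)*(1/12) + 3)**2 = (63*(1/12) + 3)**2 = (21/4 + 3)**2 = (33/4)**2 = 1089/16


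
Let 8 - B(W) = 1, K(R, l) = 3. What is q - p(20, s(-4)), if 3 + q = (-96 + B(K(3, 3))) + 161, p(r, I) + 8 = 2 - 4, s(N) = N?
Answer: 79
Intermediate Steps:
p(r, I) = -10 (p(r, I) = -8 + (2 - 4) = -8 - 2 = -10)
B(W) = 7 (B(W) = 8 - 1*1 = 8 - 1 = 7)
q = 69 (q = -3 + ((-96 + 7) + 161) = -3 + (-89 + 161) = -3 + 72 = 69)
q - p(20, s(-4)) = 69 - 1*(-10) = 69 + 10 = 79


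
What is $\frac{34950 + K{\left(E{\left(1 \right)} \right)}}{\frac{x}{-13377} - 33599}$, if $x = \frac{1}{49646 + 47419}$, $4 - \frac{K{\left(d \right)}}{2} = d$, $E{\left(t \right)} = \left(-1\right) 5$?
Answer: $- \frac{120754780965}{116027221621} \approx -1.0407$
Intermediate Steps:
$E{\left(t \right)} = -5$
$K{\left(d \right)} = 8 - 2 d$
$x = \frac{1}{97065} \approx 1.0302 \cdot 10^{-5}$
$\frac{34950 + K{\left(E{\left(1 \right)} \right)}}{\frac{x}{-13377} - 33599} = \frac{34950 + \left(8 - -10\right)}{\frac{1}{97065 \left(-13377\right)} - 33599} = \frac{34950 + \left(8 + 10\right)}{\frac{1}{97065} \left(- \frac{1}{13377}\right) - 33599} = \frac{34950 + 18}{- \frac{1}{1298438505} - 33599} = \frac{34968}{- \frac{43626235329496}{1298438505}} = 34968 \left(- \frac{1298438505}{43626235329496}\right) = - \frac{120754780965}{116027221621}$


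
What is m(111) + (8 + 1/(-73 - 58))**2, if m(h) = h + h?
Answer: 4905951/17161 ≈ 285.88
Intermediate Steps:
m(h) = 2*h
m(111) + (8 + 1/(-73 - 58))**2 = 2*111 + (8 + 1/(-73 - 58))**2 = 222 + (8 + 1/(-131))**2 = 222 + (8 - 1/131)**2 = 222 + (1047/131)**2 = 222 + 1096209/17161 = 4905951/17161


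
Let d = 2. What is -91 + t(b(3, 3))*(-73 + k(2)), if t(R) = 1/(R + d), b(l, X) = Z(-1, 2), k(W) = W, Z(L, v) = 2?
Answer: -435/4 ≈ -108.75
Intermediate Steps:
b(l, X) = 2
t(R) = 1/(2 + R) (t(R) = 1/(R + 2) = 1/(2 + R))
-91 + t(b(3, 3))*(-73 + k(2)) = -91 + (-73 + 2)/(2 + 2) = -91 - 71/4 = -435/4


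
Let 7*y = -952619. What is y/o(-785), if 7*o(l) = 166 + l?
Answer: 952619/619 ≈ 1539.0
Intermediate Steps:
y = -952619/7 (y = (⅐)*(-952619) = -952619/7 ≈ -1.3609e+5)
o(l) = 166/7 + l/7 (o(l) = (166 + l)/7 = 166/7 + l/7)
y/o(-785) = -952619/(7*(166/7 + (⅐)*(-785))) = -952619/(7*(166/7 - 785/7)) = -952619/(7*(-619/7)) = -952619/7*(-7/619) = 952619/619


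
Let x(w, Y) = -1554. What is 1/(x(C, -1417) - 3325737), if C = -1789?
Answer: -1/3327291 ≈ -3.0054e-7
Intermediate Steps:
1/(x(C, -1417) - 3325737) = 1/(-1554 - 3325737) = 1/(-3327291) = -1/3327291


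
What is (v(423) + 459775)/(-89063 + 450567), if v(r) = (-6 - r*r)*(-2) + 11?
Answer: 102207/45188 ≈ 2.2618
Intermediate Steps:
v(r) = 23 + 2*r² (v(r) = (-6 - r²)*(-2) + 11 = (12 + 2*r²) + 11 = 23 + 2*r²)
(v(423) + 459775)/(-89063 + 450567) = ((23 + 2*423²) + 459775)/(-89063 + 450567) = ((23 + 2*178929) + 459775)/361504 = ((23 + 357858) + 459775)*(1/361504) = (357881 + 459775)*(1/361504) = 817656*(1/361504) = 102207/45188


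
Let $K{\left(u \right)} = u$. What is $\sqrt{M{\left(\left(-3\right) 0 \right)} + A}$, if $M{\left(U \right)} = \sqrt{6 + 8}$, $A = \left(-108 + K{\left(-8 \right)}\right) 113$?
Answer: $\sqrt{-13108 + \sqrt{14}} \approx 114.47 i$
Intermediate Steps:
$A = -13108$ ($A = \left(-108 - 8\right) 113 = \left(-116\right) 113 = -13108$)
$M{\left(U \right)} = \sqrt{14}$
$\sqrt{M{\left(\left(-3\right) 0 \right)} + A} = \sqrt{\sqrt{14} - 13108} = \sqrt{-13108 + \sqrt{14}}$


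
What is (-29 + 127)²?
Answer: 9604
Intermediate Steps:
(-29 + 127)² = 98² = 9604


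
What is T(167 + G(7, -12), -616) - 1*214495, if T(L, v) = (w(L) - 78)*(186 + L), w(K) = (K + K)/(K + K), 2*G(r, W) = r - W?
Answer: -484815/2 ≈ -2.4241e+5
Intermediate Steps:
G(r, W) = r/2 - W/2 (G(r, W) = (r - W)/2 = r/2 - W/2)
w(K) = 1 (w(K) = (2*K)/((2*K)) = (2*K)*(1/(2*K)) = 1)
T(L, v) = -14322 - 77*L (T(L, v) = (1 - 78)*(186 + L) = -77*(186 + L) = -14322 - 77*L)
T(167 + G(7, -12), -616) - 1*214495 = (-14322 - 77*(167 + ((½)*7 - ½*(-12)))) - 1*214495 = (-14322 - 77*(167 + (7/2 + 6))) - 214495 = (-14322 - 77*(167 + 19/2)) - 214495 = (-14322 - 77*353/2) - 214495 = (-14322 - 27181/2) - 214495 = -55825/2 - 214495 = -484815/2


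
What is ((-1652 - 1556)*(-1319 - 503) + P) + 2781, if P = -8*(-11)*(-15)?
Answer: 5846437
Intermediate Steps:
P = -1320 (P = 88*(-15) = -1320)
((-1652 - 1556)*(-1319 - 503) + P) + 2781 = ((-1652 - 1556)*(-1319 - 503) - 1320) + 2781 = (-3208*(-1822) - 1320) + 2781 = (5844976 - 1320) + 2781 = 5843656 + 2781 = 5846437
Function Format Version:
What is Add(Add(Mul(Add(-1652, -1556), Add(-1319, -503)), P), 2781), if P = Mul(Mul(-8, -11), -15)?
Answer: 5846437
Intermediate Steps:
P = -1320 (P = Mul(88, -15) = -1320)
Add(Add(Mul(Add(-1652, -1556), Add(-1319, -503)), P), 2781) = Add(Add(Mul(Add(-1652, -1556), Add(-1319, -503)), -1320), 2781) = Add(Add(Mul(-3208, -1822), -1320), 2781) = Add(Add(5844976, -1320), 2781) = Add(5843656, 2781) = 5846437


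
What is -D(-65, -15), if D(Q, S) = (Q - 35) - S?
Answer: 85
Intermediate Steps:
D(Q, S) = -35 + Q - S (D(Q, S) = (-35 + Q) - S = -35 + Q - S)
-D(-65, -15) = -(-35 - 65 - 1*(-15)) = -(-35 - 65 + 15) = -1*(-85) = 85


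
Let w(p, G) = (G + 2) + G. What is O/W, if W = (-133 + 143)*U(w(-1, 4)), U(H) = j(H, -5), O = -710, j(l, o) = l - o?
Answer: -71/15 ≈ -4.7333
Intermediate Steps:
w(p, G) = 2 + 2*G (w(p, G) = (2 + G) + G = 2 + 2*G)
U(H) = 5 + H (U(H) = H - 1*(-5) = H + 5 = 5 + H)
W = 150 (W = (-133 + 143)*(5 + (2 + 2*4)) = 10*(5 + (2 + 8)) = 10*(5 + 10) = 10*15 = 150)
O/W = -710/150 = -710*1/150 = -71/15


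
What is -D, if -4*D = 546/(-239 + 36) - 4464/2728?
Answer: -345/319 ≈ -1.0815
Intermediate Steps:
D = 345/319 (D = -(546/(-239 + 36) - 4464/2728)/4 = -(546/(-203) - 4464*1/2728)/4 = -(546*(-1/203) - 18/11)/4 = -(-78/29 - 18/11)/4 = -¼*(-1380/319) = 345/319 ≈ 1.0815)
-D = -1*345/319 = -345/319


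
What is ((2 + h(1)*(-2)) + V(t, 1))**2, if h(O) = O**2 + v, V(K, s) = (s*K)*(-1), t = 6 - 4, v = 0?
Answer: 4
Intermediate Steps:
t = 2
V(K, s) = -K*s (V(K, s) = (K*s)*(-1) = -K*s)
h(O) = O**2 (h(O) = O**2 + 0 = O**2)
((2 + h(1)*(-2)) + V(t, 1))**2 = ((2 + 1**2*(-2)) - 1*2*1)**2 = ((2 + 1*(-2)) - 2)**2 = ((2 - 2) - 2)**2 = (0 - 2)**2 = (-2)**2 = 4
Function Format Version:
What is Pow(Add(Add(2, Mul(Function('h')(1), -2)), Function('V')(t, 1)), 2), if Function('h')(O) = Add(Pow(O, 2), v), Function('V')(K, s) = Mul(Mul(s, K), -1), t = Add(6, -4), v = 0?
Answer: 4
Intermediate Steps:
t = 2
Function('V')(K, s) = Mul(-1, K, s) (Function('V')(K, s) = Mul(Mul(K, s), -1) = Mul(-1, K, s))
Function('h')(O) = Pow(O, 2) (Function('h')(O) = Add(Pow(O, 2), 0) = Pow(O, 2))
Pow(Add(Add(2, Mul(Function('h')(1), -2)), Function('V')(t, 1)), 2) = Pow(Add(Add(2, Mul(Pow(1, 2), -2)), Mul(-1, 2, 1)), 2) = Pow(Add(Add(2, Mul(1, -2)), -2), 2) = Pow(Add(Add(2, -2), -2), 2) = Pow(Add(0, -2), 2) = Pow(-2, 2) = 4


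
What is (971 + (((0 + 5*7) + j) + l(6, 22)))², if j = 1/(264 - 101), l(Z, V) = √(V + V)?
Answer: 26890281477/26569 + 655916*√11/163 ≈ 1.0254e+6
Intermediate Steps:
l(Z, V) = √2*√V (l(Z, V) = √(2*V) = √2*√V)
j = 1/163 ≈ 0.0061350
(971 + (((0 + 5*7) + j) + l(6, 22)))² = (971 + (((0 + 5*7) + 1/163) + √2*√22))² = (971 + (((0 + 35) + 1/163) + 2*√11))² = (971 + ((35 + 1/163) + 2*√11))² = (971 + (5706/163 + 2*√11))² = (163979/163 + 2*√11)²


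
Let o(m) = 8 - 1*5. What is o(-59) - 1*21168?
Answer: -21165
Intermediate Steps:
o(m) = 3 (o(m) = 8 - 5 = 3)
o(-59) - 1*21168 = 3 - 1*21168 = 3 - 21168 = -21165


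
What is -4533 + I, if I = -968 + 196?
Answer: -5305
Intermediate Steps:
I = -772
-4533 + I = -4533 - 772 = -5305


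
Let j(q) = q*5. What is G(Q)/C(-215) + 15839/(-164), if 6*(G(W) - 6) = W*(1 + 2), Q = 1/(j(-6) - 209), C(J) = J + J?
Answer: -407002281/4213570 ≈ -96.593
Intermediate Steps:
C(J) = 2*J
j(q) = 5*q
Q = -1/239 (Q = 1/(5*(-6) - 209) = 1/(-30 - 209) = 1/(-239) = -1/239 ≈ -0.0041841)
G(W) = 6 + W/2 (G(W) = 6 + (W*(1 + 2))/6 = 6 + (W*3)/6 = 6 + (3*W)/6 = 6 + W/2)
G(Q)/C(-215) + 15839/(-164) = (6 + (½)*(-1/239))/((2*(-215))) + 15839/(-164) = (6 - 1/478)/(-430) + 15839*(-1/164) = (2867/478)*(-1/430) - 15839/164 = -2867/205540 - 15839/164 = -407002281/4213570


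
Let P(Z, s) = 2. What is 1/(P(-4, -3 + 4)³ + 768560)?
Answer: 1/768568 ≈ 1.3011e-6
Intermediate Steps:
1/(P(-4, -3 + 4)³ + 768560) = 1/(2³ + 768560) = 1/(8 + 768560) = 1/768568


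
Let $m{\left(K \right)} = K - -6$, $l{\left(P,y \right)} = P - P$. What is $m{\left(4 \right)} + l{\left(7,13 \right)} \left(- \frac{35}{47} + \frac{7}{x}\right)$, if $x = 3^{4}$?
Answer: $10$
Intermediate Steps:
$x = 81$
$l{\left(P,y \right)} = 0$
$m{\left(K \right)} = 6 + K$ ($m{\left(K \right)} = K + 6 = 6 + K$)
$m{\left(4 \right)} + l{\left(7,13 \right)} \left(- \frac{35}{47} + \frac{7}{x}\right) = \left(6 + 4\right) + 0 \left(- \frac{35}{47} + \frac{7}{81}\right) = 10 + 0 \left(\left(-35\right) \frac{1}{47} + 7 \cdot \frac{1}{81}\right) = 10 + 0 \left(- \frac{35}{47} + \frac{7}{81}\right) = 10 + 0 \left(- \frac{2506}{3807}\right) = 10 + 0 = 10$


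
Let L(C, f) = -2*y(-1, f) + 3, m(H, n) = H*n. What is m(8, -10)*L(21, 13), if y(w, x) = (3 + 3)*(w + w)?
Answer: -2160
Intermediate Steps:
y(w, x) = 12*w (y(w, x) = 6*(2*w) = 12*w)
L(C, f) = 27 (L(C, f) = -24*(-1) + 3 = -2*(-12) + 3 = 24 + 3 = 27)
m(8, -10)*L(21, 13) = (8*(-10))*27 = -80*27 = -2160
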